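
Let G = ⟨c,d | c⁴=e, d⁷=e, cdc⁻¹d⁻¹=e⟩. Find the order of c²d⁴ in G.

Compute successive powers until reaching e:
  (c²d⁴)¹ = c²d⁴, (c²d⁴)² = d, (c²d⁴)³ = c²d⁵, (c²d⁴)⁴ = d², (c²d⁴)⁵ = c²d⁶, (c²d⁴)⁶ = d³, (c²d⁴)⁷ = c², (c²d⁴)⁸ = d⁴, (c²d⁴)⁹ = c²d, (c²d⁴)¹⁰ = d⁵, (c²d⁴)¹¹ = c²d², (c²d⁴)¹² = d⁶, (c²d⁴)¹³ = c²d³, (c²d⁴)¹⁴ = e.
The smallest positive k with (c²d⁴)ᵏ = e is 14.

Answer: 14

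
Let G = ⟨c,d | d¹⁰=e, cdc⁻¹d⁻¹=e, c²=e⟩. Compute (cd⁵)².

Compute successive powers of (cd⁵), reducing at each step:
  (cd⁵)²: (cd⁵) · c = d⁵;   (d⁵) · d⁵ = e

Answer: e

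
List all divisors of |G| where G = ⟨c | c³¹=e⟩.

|G| = 31 = 31. By Lagrange's theorem the order of any subgroup divides 31; the divisors of 31 are 1, 31.

Answer: 1, 31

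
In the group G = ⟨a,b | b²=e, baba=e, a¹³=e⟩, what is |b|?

Compute successive powers until reaching e:
  b¹ = b, b² = e.
The smallest positive k with bᵏ = e is 2.

Answer: 2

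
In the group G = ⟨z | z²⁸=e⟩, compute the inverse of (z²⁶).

The order of (z²⁶) is 14 (smallest k with (z²⁶)ᵏ = e), so (z²⁶)⁻¹ = (z²⁶)¹³ = z².
Check: (z²⁶) · (z²) → (z²⁶) · z² = e, giving e as required.

Answer: z²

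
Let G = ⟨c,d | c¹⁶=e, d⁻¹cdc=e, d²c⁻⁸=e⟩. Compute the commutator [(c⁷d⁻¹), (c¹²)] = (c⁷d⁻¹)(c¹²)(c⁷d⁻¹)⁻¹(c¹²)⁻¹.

[(c⁷d⁻¹), (c¹²)] = (c⁷d⁻¹)·(c¹²)·(c⁷d⁻¹)⁻¹·(c¹²)⁻¹.
  (c⁷d⁻¹) · (c¹²) = c³d
  (c³d) · (c⁷d) = c⁴
  (c⁴) · (c⁴) = c⁸

Answer: c⁸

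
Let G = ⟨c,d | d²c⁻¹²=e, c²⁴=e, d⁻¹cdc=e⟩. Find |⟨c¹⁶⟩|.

|⟨c¹⁶⟩| equals the order of c¹⁶. Compute successive powers until reaching e:
  (c¹⁶)¹ = c¹⁶, (c¹⁶)² = c⁸, (c¹⁶)³ = e.
The smallest positive k with (c¹⁶)ᵏ = e is 3, so |⟨c¹⁶⟩| = 3.

Answer: 3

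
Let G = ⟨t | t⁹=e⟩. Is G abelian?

G has a single generator, so G is cyclic and hence abelian.

Answer: Yes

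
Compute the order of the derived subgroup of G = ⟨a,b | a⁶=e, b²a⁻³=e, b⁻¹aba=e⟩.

G' = [G, G] is generated by all commutators. The generator-pair commutators are: [a, b] = a².
The subgroup they normally generate is {e, a², a⁴}, of order 3.
Check: |G/G'| = 12/3 = 4 is the order of the abelianisation.

Answer: 3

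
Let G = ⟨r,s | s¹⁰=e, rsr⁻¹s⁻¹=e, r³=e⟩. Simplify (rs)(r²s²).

Compute (rs) · (r²s²) by multiplying left to right and reducing via the relations at each step:
  (rs) · r² = s
  s · s² = s³

Answer: s³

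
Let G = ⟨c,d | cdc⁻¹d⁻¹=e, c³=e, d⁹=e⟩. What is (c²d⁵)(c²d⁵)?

Compute (c²d⁵) · (c²d⁵) by multiplying left to right and reducing via the relations at each step:
  (c²d⁵) · c² = cd⁵
  (cd⁵) · d⁵ = cd

Answer: cd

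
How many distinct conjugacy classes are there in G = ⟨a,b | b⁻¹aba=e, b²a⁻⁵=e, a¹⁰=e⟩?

The conjugacy classes (representative and size) are:
  [e] (size 1), [a] (size 2), [a⁸] (size 2), [a⁷] (size 2), [a⁴] (size 2), [a⁵] (size 1), [a⁴b] (size 5), [a²b⁻¹] (size 5).
Class equation: 1 + 2 + 2 + 2 + 2 + 1 + 5 + 5 = 20 = |G|. So G has 8 conjugacy classes.

Answer: 8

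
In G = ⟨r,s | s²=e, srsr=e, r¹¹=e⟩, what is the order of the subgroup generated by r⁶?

|⟨r⁶⟩| equals the order of r⁶. Compute successive powers until reaching e:
  (r⁶)¹ = r⁶, (r⁶)² = r, (r⁶)³ = r⁷, (r⁶)⁴ = r², (r⁶)⁵ = r⁸, (r⁶)⁶ = r³, (r⁶)⁷ = r⁹, (r⁶)⁸ = r⁴, (r⁶)⁹ = r¹⁰, (r⁶)¹⁰ = r⁵, (r⁶)¹¹ = e.
The smallest positive k with (r⁶)ᵏ = e is 11, so |⟨r⁶⟩| = 11.

Answer: 11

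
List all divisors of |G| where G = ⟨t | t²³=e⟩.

|G| = 23 = 23. By Lagrange's theorem the order of any subgroup divides 23; the divisors of 23 are 1, 23.

Answer: 1, 23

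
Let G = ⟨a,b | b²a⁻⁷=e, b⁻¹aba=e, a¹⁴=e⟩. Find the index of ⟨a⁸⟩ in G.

First find ord(a⁸) by computing successive powers:
  (a⁸)¹ = a⁸, (a⁸)² = a², (a⁸)³ = a¹⁰, (a⁸)⁴ = a⁴, (a⁸)⁵ = a¹², (a⁸)⁶ = a⁶, (a⁸)⁷ = e.
So |⟨a⁸⟩| = ord(a⁸) = 7. With |G| = 28, by Lagrange [G : ⟨a⁸⟩] = 28/7 = 4.

Answer: 4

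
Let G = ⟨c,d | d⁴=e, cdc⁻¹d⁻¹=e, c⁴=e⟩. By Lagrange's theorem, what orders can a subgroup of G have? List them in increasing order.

|G| = 16 = 2⁴. By Lagrange's theorem the order of any subgroup divides 16; the divisors of 16 are 1, 2, 4, 8, 16.

Answer: 1, 2, 4, 8, 16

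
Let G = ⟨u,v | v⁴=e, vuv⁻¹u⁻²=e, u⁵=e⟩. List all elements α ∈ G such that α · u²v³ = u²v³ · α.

⟨u²v³⟩ ⊆ C_G(u²v³) since powers of u²v³ commute with u²v³; so |C_G(u²v³)| ≥ |⟨u²v³⟩| = 4.
By orbit–stabilizer, |C_G(u²v³)| = |G| / |conj. class of u²v³| = 20 / 5 = 4.
The 4 elements commuting with u²v³ are {e, uv, u²v³, u³v²}.

Answer: {e, uv, u²v³, u³v²}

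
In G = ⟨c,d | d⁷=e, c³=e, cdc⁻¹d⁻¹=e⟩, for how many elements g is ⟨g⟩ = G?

G is cyclic of order 21. An element generates G iff its order is 21, and a cyclic group of order 21 has exactly φ(21) = 12 such elements.

Answer: 12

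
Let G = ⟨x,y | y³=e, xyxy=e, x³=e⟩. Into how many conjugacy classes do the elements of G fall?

The conjugacy classes (representative and size) are:
  [e] (size 1), [yx²] (size 4), [y²x] (size 4), [x²y²] (size 3).
Class equation: 1 + 4 + 4 + 3 = 12 = |G|. So G has 4 conjugacy classes.

Answer: 4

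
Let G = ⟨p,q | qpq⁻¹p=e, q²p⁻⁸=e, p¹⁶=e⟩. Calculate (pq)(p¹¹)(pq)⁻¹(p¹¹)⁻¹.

[(pq), (p¹¹)] = (pq)·(p¹¹)·(pq)⁻¹·(p¹¹)⁻¹.
  (pq) · (p¹¹) = p⁶q
  (p⁶q) · (pq⁻¹) = p⁵
  (p⁵) · (p⁵) = p¹⁰

Answer: p¹⁰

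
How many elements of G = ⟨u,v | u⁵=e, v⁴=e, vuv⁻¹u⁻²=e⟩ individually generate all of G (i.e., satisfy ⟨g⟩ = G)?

⟨g⟩ = G would require ord(g) = |G| = 20, but the maximum element order in G is 5 < 20. So G is not cyclic and no single element generates it: the count is 0.

Answer: 0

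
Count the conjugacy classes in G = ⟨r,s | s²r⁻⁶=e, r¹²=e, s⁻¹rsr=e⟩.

The conjugacy classes (representative and size) are:
  [e] (size 1), [r¹¹] (size 2), [r²] (size 2), [r⁹] (size 2), [r⁴] (size 2), [r⁵] (size 2), [r⁶] (size 1), [r²s] (size 6), [rs] (size 6).
Class equation: 1 + 2 + 2 + 2 + 2 + 2 + 1 + 6 + 6 = 24 = |G|. So G has 9 conjugacy classes.

Answer: 9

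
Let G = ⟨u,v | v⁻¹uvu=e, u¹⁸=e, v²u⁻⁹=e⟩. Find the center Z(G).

An element z ∈ Z(G) iff z commutes with every generator.
For example u⁹ is central: (u⁹)·u = u¹⁰ = u·(u⁹); (u⁹)·v = v⁻¹ = v·(u⁹).
Whereas u ∉ Z(G) since u·v = uv ≠ u⁸v⁻¹ = v·u.
Checking each of the 36 elements this way gives Z(G) = {e, u⁹}, of order 2.

Answer: {e, u⁹}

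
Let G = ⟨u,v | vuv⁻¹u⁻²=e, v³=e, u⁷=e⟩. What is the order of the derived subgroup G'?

G' = [G, G] is generated by all commutators. The generator-pair commutators are: [u, v] = u⁶.
The subgroup they normally generate is {e, u, u², u³, u⁴, u⁵, u⁶}, of order 7.
Check: |G/G'| = 21/7 = 3 is the order of the abelianisation.

Answer: 7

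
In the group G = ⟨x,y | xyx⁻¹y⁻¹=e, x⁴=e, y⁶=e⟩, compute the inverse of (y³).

The order of (y³) is 2 (smallest k with (y³)ᵏ = e), so (y³)⁻¹ = (y³)¹ = y³.
Check: (y³) · (y³) → (y³) · y³ = e, giving e as required.

Answer: y³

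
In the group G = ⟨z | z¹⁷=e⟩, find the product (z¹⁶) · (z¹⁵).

Compute (z¹⁶) · (z¹⁵) by multiplying left to right and reducing via the relations at each step:
  (z¹⁶) · z¹⁵ = z¹⁴

Answer: z¹⁴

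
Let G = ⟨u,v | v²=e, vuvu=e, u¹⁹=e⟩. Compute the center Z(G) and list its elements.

An element z ∈ Z(G) iff z commutes with every generator.
For example e is central: e·u = u = u·e; e·v = v = v·e.
Whereas u ∉ Z(G) since u·v = uv ≠ u¹⁸v = v·u.
Checking each of the 38 elements this way gives Z(G) = {e}, of order 1.

Answer: {e}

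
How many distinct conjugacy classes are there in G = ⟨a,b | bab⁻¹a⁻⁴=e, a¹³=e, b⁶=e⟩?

The conjugacy classes (representative and size) are:
  [e] (size 1), [a⁴] (size 6), [a¹¹] (size 6), [a⁷b] (size 13), [a⁸b²] (size 13), [a¹²b³] (size 13), [a⁵b⁴] (size 13), [a¹¹b⁵] (size 13).
Class equation: 1 + 6 + 6 + 13 + 13 + 13 + 13 + 13 = 78 = |G|. So G has 8 conjugacy classes.

Answer: 8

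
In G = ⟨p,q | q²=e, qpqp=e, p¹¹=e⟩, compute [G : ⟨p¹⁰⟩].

First find ord(p¹⁰) by computing successive powers:
  (p¹⁰)¹ = p¹⁰, (p¹⁰)² = p⁹, (p¹⁰)³ = p⁸, (p¹⁰)⁴ = p⁷, (p¹⁰)⁵ = p⁶, (p¹⁰)⁶ = p⁵, (p¹⁰)⁷ = p⁴, (p¹⁰)⁸ = p³, (p¹⁰)⁹ = p², (p¹⁰)¹⁰ = p, (p¹⁰)¹¹ = e.
So |⟨p¹⁰⟩| = ord(p¹⁰) = 11. With |G| = 22, by Lagrange [G : ⟨p¹⁰⟩] = 22/11 = 2.

Answer: 2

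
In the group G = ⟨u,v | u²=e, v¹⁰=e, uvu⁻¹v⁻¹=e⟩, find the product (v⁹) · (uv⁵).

Compute (v⁹) · (uv⁵) by multiplying left to right and reducing via the relations at each step:
  (v⁹) · u = uv⁹
  (uv⁹) · v⁵ = uv⁴

Answer: uv⁴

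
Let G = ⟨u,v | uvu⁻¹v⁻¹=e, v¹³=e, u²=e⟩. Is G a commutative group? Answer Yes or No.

Each pair of generators commutes: u·v = uv = v·u. Since the generators pairwise commute, every element of G commutes with every other, so G is abelian.

Answer: Yes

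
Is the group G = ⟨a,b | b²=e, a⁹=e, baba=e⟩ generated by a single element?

Every cyclic group is abelian. But a·b = ab while b·a = a⁸b, so a·b ≠ b·a and G is not abelian. Hence G is not cyclic.

Answer: No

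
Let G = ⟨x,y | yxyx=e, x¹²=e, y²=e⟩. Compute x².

Compute successive powers of x, reducing at each step:
  x²: x · x = x²

Answer: x²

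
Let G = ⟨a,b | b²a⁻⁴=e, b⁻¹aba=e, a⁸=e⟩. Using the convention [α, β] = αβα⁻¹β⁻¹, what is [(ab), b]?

[(ab), b] = (ab)·b·(ab)⁻¹·b⁻¹.
  (ab) · b = a⁵
  (a⁵) · (ab⁻¹) = a²b
  (a²b) · (b⁻¹) = a²

Answer: a²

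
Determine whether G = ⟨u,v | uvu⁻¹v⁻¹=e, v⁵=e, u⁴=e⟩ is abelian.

Each pair of generators commutes: u·v = uv = v·u. Since the generators pairwise commute, every element of G commutes with every other, so G is abelian.

Answer: Yes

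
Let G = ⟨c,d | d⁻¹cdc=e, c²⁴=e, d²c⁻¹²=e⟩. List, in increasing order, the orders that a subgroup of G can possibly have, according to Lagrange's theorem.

|G| = 48 = 2⁴ · 3. By Lagrange's theorem the order of any subgroup divides 48; the divisors of 48 are 1, 2, 3, 4, 6, 8, 12, 16, 24, 48.

Answer: 1, 2, 3, 4, 6, 8, 12, 16, 24, 48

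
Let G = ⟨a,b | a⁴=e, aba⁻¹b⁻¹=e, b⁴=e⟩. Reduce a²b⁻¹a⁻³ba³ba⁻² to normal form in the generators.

Multiply left to right, reducing at each step:
  (a²) · b⁻¹ = a²b³
  (a²b³) · a⁻³ = a³b³
  (a³b³) · b = a³
  (a³) · a³ = a²
  (a²) · b = a²b
  (a²b) · a⁻² = b

Answer: b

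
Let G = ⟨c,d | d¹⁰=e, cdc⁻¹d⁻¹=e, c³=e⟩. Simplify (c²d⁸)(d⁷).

Compute (c²d⁸) · (d⁷) by multiplying left to right and reducing via the relations at each step:
  (c²d⁸) · d⁷ = c²d⁵

Answer: c²d⁵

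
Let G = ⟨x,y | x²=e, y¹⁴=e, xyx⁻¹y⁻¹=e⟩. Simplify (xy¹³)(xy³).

Compute (xy¹³) · (xy³) by multiplying left to right and reducing via the relations at each step:
  (xy¹³) · x = y¹³
  (y¹³) · y³ = y²

Answer: y²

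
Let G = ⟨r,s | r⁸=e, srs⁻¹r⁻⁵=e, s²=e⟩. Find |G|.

Enumerate words in the generators, reducing via the relations: the distinct elements are
  {e, r, s, rs, r², r³, r⁴, r⁵, r⁶, r⁷, r²s, r³s, r⁴s, r⁵s, r⁶s, r⁷s}.
No further products give new elements, so |G| = 16.

Answer: 16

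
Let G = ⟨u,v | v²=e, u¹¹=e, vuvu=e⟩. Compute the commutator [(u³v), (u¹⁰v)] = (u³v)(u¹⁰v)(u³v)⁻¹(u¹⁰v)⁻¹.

[(u³v), (u¹⁰v)] = (u³v)·(u¹⁰v)·(u³v)⁻¹·(u¹⁰v)⁻¹.
  (u³v) · (u¹⁰v) = u⁴
  (u⁴) · (u³v) = u⁷v
  (u⁷v) · (u¹⁰v) = u⁸

Answer: u⁸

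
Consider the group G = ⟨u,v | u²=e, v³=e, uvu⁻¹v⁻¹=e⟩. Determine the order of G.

Enumerate words in the generators, reducing via the relations: the distinct elements are
  {e, u, v, uv, v², uv²}.
No further products give new elements, so |G| = 6.

Answer: 6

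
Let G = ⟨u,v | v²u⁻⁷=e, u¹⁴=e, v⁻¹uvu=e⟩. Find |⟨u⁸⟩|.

|⟨u⁸⟩| equals the order of u⁸. Compute successive powers until reaching e:
  (u⁸)¹ = u⁸, (u⁸)² = u², (u⁸)³ = u¹⁰, (u⁸)⁴ = u⁴, (u⁸)⁵ = u¹², (u⁸)⁶ = u⁶, (u⁸)⁷ = e.
The smallest positive k with (u⁸)ᵏ = e is 7, so |⟨u⁸⟩| = 7.

Answer: 7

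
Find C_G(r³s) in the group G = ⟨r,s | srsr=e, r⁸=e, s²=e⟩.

⟨r³s⟩ ⊆ C_G(r³s) since powers of r³s commute with r³s; so |C_G(r³s)| ≥ |⟨r³s⟩| = 2.
By orbit–stabilizer, |C_G(r³s)| = |G| / |conj. class of r³s| = 16 / 4 = 4.
The 4 elements commuting with r³s are {e, r⁴, r⁷s, r³s}.

Answer: {e, r⁴, r⁷s, r³s}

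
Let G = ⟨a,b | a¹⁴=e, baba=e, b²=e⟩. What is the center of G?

An element z ∈ Z(G) iff z commutes with every generator.
For example a⁷ is central: (a⁷)·a = a⁸ = a·(a⁷); (a⁷)·b = a⁷b = b·(a⁷).
Whereas a ∉ Z(G) since a·b = ab ≠ a¹³b = b·a.
Checking each of the 28 elements this way gives Z(G) = {e, a⁷}, of order 2.

Answer: {e, a⁷}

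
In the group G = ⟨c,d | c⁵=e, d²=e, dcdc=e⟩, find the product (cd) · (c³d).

Compute (cd) · (c³d) by multiplying left to right and reducing via the relations at each step:
  (cd) · c³ = c³d
  (c³d) · d = c³

Answer: c³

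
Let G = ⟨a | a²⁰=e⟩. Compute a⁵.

Compute successive powers of a, reducing at each step:
  a²: a · a = a²
  a³: (a²) · a = a³
  a⁴: (a³) · a = a⁴
  a⁵: (a⁴) · a = a⁵

Answer: a⁵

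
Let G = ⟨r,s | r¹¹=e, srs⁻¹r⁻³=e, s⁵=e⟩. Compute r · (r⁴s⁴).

Compute r · (r⁴s⁴) by multiplying left to right and reducing via the relations at each step:
  r · r⁴ = r⁵
  (r⁵) · s⁴ = r⁵s⁴

Answer: r⁵s⁴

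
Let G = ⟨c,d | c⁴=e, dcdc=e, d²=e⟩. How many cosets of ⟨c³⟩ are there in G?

First find ord(c³) by computing successive powers:
  (c³)¹ = c³, (c³)² = c², (c³)³ = c, (c³)⁴ = e.
So |⟨c³⟩| = ord(c³) = 4. With |G| = 8, by Lagrange [G : ⟨c³⟩] = 8/4 = 2.

Answer: 2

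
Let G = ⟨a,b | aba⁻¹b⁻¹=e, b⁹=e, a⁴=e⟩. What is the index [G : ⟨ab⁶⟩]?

First find ord(ab⁶) by computing successive powers:
  (ab⁶)¹ = ab⁶, (ab⁶)² = a²b³, (ab⁶)³ = a³, (ab⁶)⁴ = b⁶, (ab⁶)⁵ = ab³, (ab⁶)⁶ = a², (ab⁶)⁷ = a³b⁶, (ab⁶)⁸ = b³, (ab⁶)⁹ = a, (ab⁶)¹⁰ = a²b⁶, (ab⁶)¹¹ = a³b³, (ab⁶)¹² = e.
So |⟨ab⁶⟩| = ord(ab⁶) = 12. With |G| = 36, by Lagrange [G : ⟨ab⁶⟩] = 36/12 = 3.

Answer: 3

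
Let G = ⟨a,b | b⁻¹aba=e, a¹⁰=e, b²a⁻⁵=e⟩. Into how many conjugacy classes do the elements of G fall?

The conjugacy classes (representative and size) are:
  [e] (size 1), [a] (size 2), [a⁸] (size 2), [a⁷] (size 2), [a⁴] (size 2), [a⁵] (size 1), [a⁴b] (size 5), [a²b⁻¹] (size 5).
Class equation: 1 + 2 + 2 + 2 + 2 + 1 + 5 + 5 = 20 = |G|. So G has 8 conjugacy classes.

Answer: 8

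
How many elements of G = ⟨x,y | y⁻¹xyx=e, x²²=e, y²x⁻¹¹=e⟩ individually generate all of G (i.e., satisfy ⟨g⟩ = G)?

⟨g⟩ = G would require ord(g) = |G| = 44, but the maximum element order in G is 22 < 44. So G is not cyclic and no single element generates it: the count is 0.

Answer: 0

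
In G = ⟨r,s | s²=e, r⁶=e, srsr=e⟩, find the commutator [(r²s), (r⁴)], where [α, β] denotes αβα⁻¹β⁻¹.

[(r²s), (r⁴)] = (r²s)·(r⁴)·(r²s)⁻¹·(r⁴)⁻¹.
  (r²s) · (r⁴) = r⁴s
  (r⁴s) · (r²s) = r²
  (r²) · (r²) = r⁴

Answer: r⁴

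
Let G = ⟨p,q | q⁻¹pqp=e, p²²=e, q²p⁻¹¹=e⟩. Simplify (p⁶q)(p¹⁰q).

Compute (p⁶q) · (p¹⁰q) by multiplying left to right and reducing via the relations at each step:
  (p⁶q) · p¹⁰ = p⁷q⁻¹
  (p⁷q⁻¹) · q = p⁷

Answer: p⁷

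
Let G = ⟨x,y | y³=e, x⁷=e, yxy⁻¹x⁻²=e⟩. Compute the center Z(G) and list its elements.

An element z ∈ Z(G) iff z commutes with every generator.
For example e is central: e·x = x = x·e; e·y = y = y·e.
Whereas x ∉ Z(G) since x·y = xy ≠ x²y = y·x.
Checking each of the 21 elements this way gives Z(G) = {e}, of order 1.

Answer: {e}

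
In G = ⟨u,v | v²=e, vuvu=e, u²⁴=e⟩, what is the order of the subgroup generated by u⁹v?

|⟨u⁹v⟩| equals the order of u⁹v. Compute successive powers until reaching e:
  (u⁹v)¹ = u⁹v, (u⁹v)² = e.
The smallest positive k with (u⁹v)ᵏ = e is 2, so |⟨u⁹v⟩| = 2.

Answer: 2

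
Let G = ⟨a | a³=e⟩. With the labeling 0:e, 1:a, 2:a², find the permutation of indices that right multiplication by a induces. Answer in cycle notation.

(0 1 2)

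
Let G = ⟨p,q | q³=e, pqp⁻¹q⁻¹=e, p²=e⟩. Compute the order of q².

Compute successive powers until reaching e:
  (q²)¹ = q², (q²)² = q, (q²)³ = e.
The smallest positive k with (q²)ᵏ = e is 3.

Answer: 3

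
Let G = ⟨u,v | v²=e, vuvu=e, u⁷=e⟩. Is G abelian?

u·v = uv but v·u = u⁶v, so u·v ≠ v·u and G is not abelian.

Answer: No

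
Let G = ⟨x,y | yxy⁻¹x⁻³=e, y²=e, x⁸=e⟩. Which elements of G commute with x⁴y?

⟨x⁴y⟩ ⊆ C_G(x⁴y) since powers of x⁴y commute with x⁴y; so |C_G(x⁴y)| ≥ |⟨x⁴y⟩| = 2.
By orbit–stabilizer, |C_G(x⁴y)| = |G| / |conj. class of x⁴y| = 16 / 4 = 4.
The 4 elements commuting with x⁴y are {e, x⁴, y, x⁴y}.

Answer: {e, x⁴, y, x⁴y}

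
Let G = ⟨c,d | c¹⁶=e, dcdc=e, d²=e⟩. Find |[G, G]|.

G' = [G, G] is generated by all commutators. The generator-pair commutators are: [c, d] = c².
The subgroup they normally generate is {e, c², c⁴, c⁶, c⁸, c¹⁰, c¹², c¹⁴}, of order 8.
Check: |G/G'| = 32/8 = 4 is the order of the abelianisation.

Answer: 8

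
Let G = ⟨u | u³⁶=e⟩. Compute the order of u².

Compute successive powers until reaching e:
  (u²)¹ = u², (u²)² = u⁴, (u²)³ = u⁶, (u²)⁴ = u⁸, (u²)⁵ = u¹⁰, (u²)⁶ = u¹², (u²)⁷ = u¹⁴, (u²)⁸ = u¹⁶, (u²)⁹ = u¹⁸, (u²)¹⁰ = u²⁰, (u²)¹¹ = u²², (u²)¹² = u²⁴, (u²)¹³ = u²⁶, (u²)¹⁴ = u²⁸, (u²)¹⁵ = u³⁰, (u²)¹⁶ = u³², (u²)¹⁷ = u³⁴, (u²)¹⁸ = e.
The smallest positive k with (u²)ᵏ = e is 18.

Answer: 18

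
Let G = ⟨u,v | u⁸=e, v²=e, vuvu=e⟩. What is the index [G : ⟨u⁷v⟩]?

First find ord(u⁷v) by computing successive powers:
  (u⁷v)¹ = u⁷v, (u⁷v)² = e.
So |⟨u⁷v⟩| = ord(u⁷v) = 2. With |G| = 16, by Lagrange [G : ⟨u⁷v⟩] = 16/2 = 8.

Answer: 8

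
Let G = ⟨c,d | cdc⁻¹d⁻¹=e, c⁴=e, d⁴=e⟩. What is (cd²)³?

Compute successive powers of (cd²), reducing at each step:
  (cd²)²: (cd²) · c = c²d²;   (c²d²) · d² = c²
  (cd²)³: (c²) · c = c³;   (c³) · d² = c³d²

Answer: c³d²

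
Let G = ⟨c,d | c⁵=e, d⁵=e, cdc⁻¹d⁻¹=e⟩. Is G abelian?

Each pair of generators commutes: c·d = cd = d·c. Since the generators pairwise commute, every element of G commutes with every other, so G is abelian.

Answer: Yes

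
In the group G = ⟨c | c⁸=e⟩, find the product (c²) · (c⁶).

Compute (c²) · (c⁶) by multiplying left to right and reducing via the relations at each step:
  (c²) · c⁶ = e

Answer: e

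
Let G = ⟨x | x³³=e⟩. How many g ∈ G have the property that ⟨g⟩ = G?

G is cyclic of order 33. An element generates G iff its order is 33, and a cyclic group of order 33 has exactly φ(33) = 20 such elements.

Answer: 20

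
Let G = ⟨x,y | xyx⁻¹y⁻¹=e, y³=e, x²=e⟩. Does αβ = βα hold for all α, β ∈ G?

Each pair of generators commutes: x·y = xy = y·x. Since the generators pairwise commute, every element of G commutes with every other, so G is abelian.

Answer: Yes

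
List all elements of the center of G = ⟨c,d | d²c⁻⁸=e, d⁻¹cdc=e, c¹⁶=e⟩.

An element z ∈ Z(G) iff z commutes with every generator.
For example c⁸ is central: (c⁸)·c = c⁹ = c·(c⁸); (c⁸)·d = d⁻¹ = d·(c⁸).
Whereas c ∉ Z(G) since c·d = cd ≠ c⁷d⁻¹ = d·c.
Checking each of the 32 elements this way gives Z(G) = {e, c⁸}, of order 2.

Answer: {e, c⁸}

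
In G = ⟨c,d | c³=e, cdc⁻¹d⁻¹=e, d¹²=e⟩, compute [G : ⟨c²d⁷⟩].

First find ord(c²d⁷) by computing successive powers:
  (c²d⁷)¹ = c²d⁷, (c²d⁷)² = cd², (c²d⁷)³ = d⁹, (c²d⁷)⁴ = c²d⁴, (c²d⁷)⁵ = cd¹¹, (c²d⁷)⁶ = d⁶, (c²d⁷)⁷ = c²d, (c²d⁷)⁸ = cd⁸, (c²d⁷)⁹ = d³, (c²d⁷)¹⁰ = c²d¹⁰, (c²d⁷)¹¹ = cd⁵, (c²d⁷)¹² = e.
So |⟨c²d⁷⟩| = ord(c²d⁷) = 12. With |G| = 36, by Lagrange [G : ⟨c²d⁷⟩] = 36/12 = 3.

Answer: 3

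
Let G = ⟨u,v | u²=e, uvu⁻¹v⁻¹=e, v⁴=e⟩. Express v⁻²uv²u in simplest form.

Multiply left to right, reducing at each step:
  (v²) · u = uv²
  (uv²) · v² = u
  u · u = e

Answer: e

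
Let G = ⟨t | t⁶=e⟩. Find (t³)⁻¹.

The order of (t³) is 2 (smallest k with (t³)ᵏ = e), so (t³)⁻¹ = (t³)¹ = t³.
Check: (t³) · (t³) → (t³) · t³ = e, giving e as required.

Answer: t³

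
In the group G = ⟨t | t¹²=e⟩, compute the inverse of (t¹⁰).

The order of (t¹⁰) is 6 (smallest k with (t¹⁰)ᵏ = e), so (t¹⁰)⁻¹ = (t¹⁰)⁵ = t².
Check: (t¹⁰) · (t²) → (t¹⁰) · t² = e, giving e as required.

Answer: t²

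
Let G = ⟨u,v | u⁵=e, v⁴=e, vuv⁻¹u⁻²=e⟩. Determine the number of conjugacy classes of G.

The conjugacy classes (representative and size) are:
  [e] (size 1), [u⁴] (size 4), [u²v] (size 5), [v²] (size 5), [u³v³] (size 5).
Class equation: 1 + 4 + 5 + 5 + 5 = 20 = |G|. So G has 5 conjugacy classes.

Answer: 5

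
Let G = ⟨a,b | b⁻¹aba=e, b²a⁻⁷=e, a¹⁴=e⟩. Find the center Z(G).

An element z ∈ Z(G) iff z commutes with every generator.
For example a⁷ is central: (a⁷)·a = a⁸ = a·(a⁷); (a⁷)·b = b⁻¹ = b·(a⁷).
Whereas a ∉ Z(G) since a·b = ab ≠ a⁶b⁻¹ = b·a.
Checking each of the 28 elements this way gives Z(G) = {e, a⁷}, of order 2.

Answer: {e, a⁷}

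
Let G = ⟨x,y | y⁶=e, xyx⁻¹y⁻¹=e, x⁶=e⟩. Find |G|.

Enumerate words in the generators, reducing via the relations: the distinct elements are
  {e, x, y, xy, x², x³, x⁴, x⁵, y², y³, y⁴, y⁵, xy², xy³, xy⁴, xy⁵, x²y, x³y, x⁴y, x⁵y, x²y², x²y³, x²y⁴, x²y⁵, x³y², x³y³, x³y⁴, x³y⁵, x⁴y², x⁴y³, x⁴y⁴, x⁴y⁵, x⁵y², x⁵y³, x⁵y⁴, x⁵y⁵}.
No further products give new elements, so |G| = 36.

Answer: 36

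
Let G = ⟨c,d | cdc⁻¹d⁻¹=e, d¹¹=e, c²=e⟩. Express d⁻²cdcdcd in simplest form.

Multiply left to right, reducing at each step:
  (d⁹) · c = cd⁹
  (cd⁹) · d = cd¹⁰
  (cd¹⁰) · c = d¹⁰
  (d¹⁰) · d = e
  e · c = c
  c · d = cd

Answer: cd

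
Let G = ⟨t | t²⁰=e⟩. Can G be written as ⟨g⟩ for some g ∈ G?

|G| = 20. The element t has order 20 (its powers give 20 distinct elements), so ⟨t⟩ = G and G is cyclic.

Answer: Yes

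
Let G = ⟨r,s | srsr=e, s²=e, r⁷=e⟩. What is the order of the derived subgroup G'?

G' = [G, G] is generated by all commutators. The generator-pair commutators are: [r, s] = r².
The subgroup they normally generate is {e, r, r², r³, r⁴, r⁵, r⁶}, of order 7.
Check: |G/G'| = 14/7 = 2 is the order of the abelianisation.

Answer: 7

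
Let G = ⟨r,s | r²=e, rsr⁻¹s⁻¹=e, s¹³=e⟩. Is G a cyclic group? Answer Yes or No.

|G| = 26. The element rs has order 26 (its powers give 26 distinct elements), so ⟨rs⟩ = G and G is cyclic.

Answer: Yes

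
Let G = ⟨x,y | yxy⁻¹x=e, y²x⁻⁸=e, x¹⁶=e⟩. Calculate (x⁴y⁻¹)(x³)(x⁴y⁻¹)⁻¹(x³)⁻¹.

[(x⁴y⁻¹), (x³)] = (x⁴y⁻¹)·(x³)·(x⁴y⁻¹)⁻¹·(x³)⁻¹.
  (x⁴y⁻¹) · (x³) = xy⁻¹
  (xy⁻¹) · (x⁴y) = x¹³
  (x¹³) · (x¹³) = x¹⁰

Answer: x¹⁰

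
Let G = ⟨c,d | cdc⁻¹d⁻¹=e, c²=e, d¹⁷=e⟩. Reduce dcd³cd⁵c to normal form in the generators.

Multiply left to right, reducing at each step:
  d · c = cd
  (cd) · d³ = cd⁴
  (cd⁴) · c = d⁴
  (d⁴) · d⁵ = d⁹
  (d⁹) · c = cd⁹

Answer: cd⁹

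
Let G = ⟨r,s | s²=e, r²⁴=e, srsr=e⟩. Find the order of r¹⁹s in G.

Compute successive powers until reaching e:
  (r¹⁹s)¹ = r¹⁹s, (r¹⁹s)² = e.
The smallest positive k with (r¹⁹s)ᵏ = e is 2.

Answer: 2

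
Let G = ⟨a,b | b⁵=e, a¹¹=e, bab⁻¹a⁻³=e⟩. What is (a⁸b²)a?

Compute (a⁸b²) · a by multiplying left to right and reducing via the relations at each step:
  (a⁸b²) · a = a⁶b²

Answer: a⁶b²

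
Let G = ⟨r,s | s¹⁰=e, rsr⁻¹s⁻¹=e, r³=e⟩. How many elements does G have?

Enumerate words in the generators, reducing via the relations: the distinct elements are
  {e, r, s, rs, r², s², s³, s⁴, s⁵, s⁶, s⁷, s⁸, s⁹, rs², rs³, rs⁴, rs⁵, rs⁶, rs⁷, rs⁸, rs⁹, r²s, r²s², r²s³, r²s⁴, r²s⁵, r²s⁶, r²s⁷, r²s⁸, r²s⁹}.
No further products give new elements, so |G| = 30.

Answer: 30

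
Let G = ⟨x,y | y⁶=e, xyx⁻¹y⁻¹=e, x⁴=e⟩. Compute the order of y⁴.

Compute successive powers until reaching e:
  (y⁴)¹ = y⁴, (y⁴)² = y², (y⁴)³ = e.
The smallest positive k with (y⁴)ᵏ = e is 3.

Answer: 3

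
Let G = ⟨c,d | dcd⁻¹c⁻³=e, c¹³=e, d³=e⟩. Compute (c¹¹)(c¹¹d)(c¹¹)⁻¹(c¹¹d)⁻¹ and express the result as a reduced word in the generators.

[(c¹¹), (c¹¹d)] = (c¹¹)·(c¹¹d)·(c¹¹)⁻¹·(c¹¹d)⁻¹.
  (c¹¹) · (c¹¹d) = c⁹d
  (c⁹d) · (c²) = c²d
  (c²d) · (c⁵d²) = c⁴

Answer: c⁴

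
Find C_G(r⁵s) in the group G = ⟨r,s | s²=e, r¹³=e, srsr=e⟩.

⟨r⁵s⟩ ⊆ C_G(r⁵s) since powers of r⁵s commute with r⁵s; so |C_G(r⁵s)| ≥ |⟨r⁵s⟩| = 2.
By orbit–stabilizer, |C_G(r⁵s)| = |G| / |conj. class of r⁵s| = 26 / 13 = 2.
The 2 elements commuting with r⁵s are {e, r⁵s}.

Answer: {e, r⁵s}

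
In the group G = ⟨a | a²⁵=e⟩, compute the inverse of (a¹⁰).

The order of (a¹⁰) is 5 (smallest k with (a¹⁰)ᵏ = e), so (a¹⁰)⁻¹ = (a¹⁰)⁴ = a¹⁵.
Check: (a¹⁰) · (a¹⁵) → (a¹⁰) · a¹⁵ = e, giving e as required.

Answer: a¹⁵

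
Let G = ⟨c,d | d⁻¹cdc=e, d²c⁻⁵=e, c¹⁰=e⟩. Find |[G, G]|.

G' = [G, G] is generated by all commutators. The generator-pair commutators are: [c, d] = c².
The subgroup they normally generate is {e, c², c⁴, c⁶, c⁸}, of order 5.
Check: |G/G'| = 20/5 = 4 is the order of the abelianisation.

Answer: 5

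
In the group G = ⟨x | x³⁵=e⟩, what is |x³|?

Compute successive powers until reaching e:
  (x³)¹ = x³, (x³)² = x⁶, (x³)³ = x⁹, (x³)⁴ = x¹², (x³)⁵ = x¹⁵, (x³)⁶ = x¹⁸, (x³)⁷ = x²¹, (x³)⁸ = x²⁴, (x³)⁹ = x²⁷, (x³)¹⁰ = x³⁰, (x³)¹¹ = x³³, (x³)¹² = x, (x³)¹³ = x⁴, (x³)¹⁴ = x⁷, (x³)¹⁵ = x¹⁰, (x³)¹⁶ = x¹³, (x³)¹⁷ = x¹⁶, (x³)¹⁸ = x¹⁹, (x³)¹⁹ = x²², (x³)²⁰ = x²⁵, (x³)²¹ = x²⁸, (x³)²² = x³¹, (x³)²³ = x³⁴, (x³)²⁴ = x², (x³)²⁵ = x⁵, (x³)²⁶ = x⁸, (x³)²⁷ = x¹¹, (x³)²⁸ = x¹⁴, (x³)²⁹ = x¹⁷, (x³)³⁰ = x²⁰, (x³)³¹ = x²³, (x³)³² = x²⁶, (x³)³³ = x²⁹, (x³)³⁴ = x³², (x³)³⁵ = e.
The smallest positive k with (x³)ᵏ = e is 35.

Answer: 35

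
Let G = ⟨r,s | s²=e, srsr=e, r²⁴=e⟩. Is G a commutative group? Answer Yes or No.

r·s = rs but s·r = r²³s, so r·s ≠ s·r and G is not abelian.

Answer: No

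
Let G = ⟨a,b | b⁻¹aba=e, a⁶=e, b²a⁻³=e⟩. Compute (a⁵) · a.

Compute (a⁵) · a by multiplying left to right and reducing via the relations at each step:
  (a⁵) · a = e

Answer: e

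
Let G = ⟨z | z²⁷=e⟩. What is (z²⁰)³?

Compute successive powers of (z²⁰), reducing at each step:
  (z²⁰)²: (z²⁰) · z²⁰ = z¹³
  (z²⁰)³: (z¹³) · z²⁰ = z⁶

Answer: z⁶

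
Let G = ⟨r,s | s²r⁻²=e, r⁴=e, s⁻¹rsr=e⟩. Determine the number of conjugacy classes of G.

The conjugacy classes (representative and size) are:
  [e] (size 1), [r³] (size 2), [r²] (size 1), [s⁻¹] (size 2), [rs⁻¹] (size 2).
Class equation: 1 + 2 + 1 + 2 + 2 = 8 = |G|. So G has 5 conjugacy classes.

Answer: 5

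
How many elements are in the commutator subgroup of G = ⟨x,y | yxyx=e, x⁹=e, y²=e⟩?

G' = [G, G] is generated by all commutators. The generator-pair commutators are: [x, y] = x².
The subgroup they normally generate is {e, x, x², x³, x⁴, x⁵, x⁶, x⁷, x⁸}, of order 9.
Check: |G/G'| = 18/9 = 2 is the order of the abelianisation.

Answer: 9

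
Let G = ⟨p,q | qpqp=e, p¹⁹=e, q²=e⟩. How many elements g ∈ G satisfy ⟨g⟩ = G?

⟨g⟩ = G would require ord(g) = |G| = 38, but the maximum element order in G is 19 < 38. So G is not cyclic and no single element generates it: the count is 0.

Answer: 0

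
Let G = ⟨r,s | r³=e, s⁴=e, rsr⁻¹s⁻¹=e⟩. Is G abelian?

Each pair of generators commutes: r·s = rs = s·r. Since the generators pairwise commute, every element of G commutes with every other, so G is abelian.

Answer: Yes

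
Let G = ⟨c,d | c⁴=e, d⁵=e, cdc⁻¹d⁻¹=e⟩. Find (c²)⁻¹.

The order of (c²) is 2 (smallest k with (c²)ᵏ = e), so (c²)⁻¹ = (c²)¹ = c².
Check: (c²) · (c²) → (c²) · c² = e, giving e as required.

Answer: c²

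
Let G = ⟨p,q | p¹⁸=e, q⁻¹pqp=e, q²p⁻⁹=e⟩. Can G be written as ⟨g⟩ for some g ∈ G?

Every cyclic group is abelian. But p·q = pq while q·p = p⁸q⁻¹, so p·q ≠ q·p and G is not abelian. Hence G is not cyclic.

Answer: No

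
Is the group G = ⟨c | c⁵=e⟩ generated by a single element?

|G| = 5. The element c has order 5 (its powers give 5 distinct elements), so ⟨c⟩ = G and G is cyclic.

Answer: Yes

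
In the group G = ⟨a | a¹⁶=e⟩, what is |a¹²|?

Compute successive powers until reaching e:
  (a¹²)¹ = a¹², (a¹²)² = a⁸, (a¹²)³ = a⁴, (a¹²)⁴ = e.
The smallest positive k with (a¹²)ᵏ = e is 4.

Answer: 4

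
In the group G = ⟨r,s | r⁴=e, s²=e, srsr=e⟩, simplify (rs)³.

Compute successive powers of (rs), reducing at each step:
  (rs)²: (rs) · r = s;   s · s = e
  (rs)³: e · r = r;   r · s = rs

Answer: rs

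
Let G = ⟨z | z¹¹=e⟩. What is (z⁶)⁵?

Compute successive powers of (z⁶), reducing at each step:
  (z⁶)²: (z⁶) · z⁶ = z
  (z⁶)³: z · z⁶ = z⁷
  (z⁶)⁴: (z⁷) · z⁶ = z²
  (z⁶)⁵: (z²) · z⁶ = z⁸

Answer: z⁸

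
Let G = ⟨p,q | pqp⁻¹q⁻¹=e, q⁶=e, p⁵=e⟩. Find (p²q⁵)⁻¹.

The order of (p²q⁵) is 30 (smallest k with (p²q⁵)ᵏ = e), so (p²q⁵)⁻¹ = (p²q⁵)²⁹ = p³q.
Check: (p²q⁵) · (p³q) → (p²q⁵) · p³ = q⁵;   (q⁵) · q = e, giving e as required.

Answer: p³q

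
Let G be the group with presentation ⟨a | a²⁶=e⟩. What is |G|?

G is generated by a single element, so G is cyclic. The relator gives a²⁶ = e and no smaller power is forced to be e, so the 26 powers {a, e, a², a³, a⁴, a⁵, a⁶, a⁷, a⁸, a⁹, a²², a²³, a²¹, a²⁰, a²⁴, a²⁵, a¹², a¹³, a¹¹, a¹⁰, a¹⁴, a¹⁵, a¹⁶, a¹⁷, a¹⁸, a¹⁹} are distinct. Hence |G| = 26.

Answer: 26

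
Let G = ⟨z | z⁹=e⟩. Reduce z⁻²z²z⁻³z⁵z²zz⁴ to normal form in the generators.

Multiply left to right, reducing at each step:
  (z⁷) · z² = e
  e · z⁻³ = z⁶
  (z⁶) · z⁵ = z²
  (z²) · z² = z⁴
  (z⁴) · z = z⁵
  (z⁵) · z⁴ = e

Answer: e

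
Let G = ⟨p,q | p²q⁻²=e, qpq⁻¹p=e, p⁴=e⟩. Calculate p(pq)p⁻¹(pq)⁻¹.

[p, (pq)] = p·(pq)·p⁻¹·(pq)⁻¹.
  p · (pq) = q⁻¹
  (q⁻¹) · (p³) = pq⁻¹
  (pq⁻¹) · (pq⁻¹) = p²

Answer: p²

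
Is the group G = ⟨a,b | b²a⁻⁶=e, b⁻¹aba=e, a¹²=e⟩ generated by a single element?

Every cyclic group is abelian. But a·b = ab while b·a = a⁵b⁻¹, so a·b ≠ b·a and G is not abelian. Hence G is not cyclic.

Answer: No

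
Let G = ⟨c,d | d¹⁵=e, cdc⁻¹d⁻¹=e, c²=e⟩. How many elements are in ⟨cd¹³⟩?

|⟨cd¹³⟩| equals the order of cd¹³. Compute successive powers until reaching e:
  (cd¹³)¹ = cd¹³, (cd¹³)² = d¹¹, (cd¹³)³ = cd⁹, (cd¹³)⁴ = d⁷, (cd¹³)⁵ = cd⁵, (cd¹³)⁶ = d³, (cd¹³)⁷ = cd, (cd¹³)⁸ = d¹⁴, (cd¹³)⁹ = cd¹², (cd¹³)¹⁰ = d¹⁰, (cd¹³)¹¹ = cd⁸, (cd¹³)¹² = d⁶, (cd¹³)¹³ = cd⁴, (cd¹³)¹⁴ = d², (cd¹³)¹⁵ = c, (cd¹³)¹⁶ = d¹³, (cd¹³)¹⁷ = cd¹¹, (cd¹³)¹⁸ = d⁹, (cd¹³)¹⁹ = cd⁷, (cd¹³)²⁰ = d⁵, (cd¹³)²¹ = cd³, (cd¹³)²² = d, (cd¹³)²³ = cd¹⁴, (cd¹³)²⁴ = d¹², (cd¹³)²⁵ = cd¹⁰, (cd¹³)²⁶ = d⁸, (cd¹³)²⁷ = cd⁶, (cd¹³)²⁸ = d⁴, (cd¹³)²⁹ = cd², (cd¹³)³⁰ = e.
The smallest positive k with (cd¹³)ᵏ = e is 30, so |⟨cd¹³⟩| = 30.

Answer: 30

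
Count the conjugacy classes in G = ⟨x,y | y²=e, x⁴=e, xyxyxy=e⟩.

The conjugacy classes (representative and size) are:
  [e] (size 1), [x³] (size 6), [x²yx²y] (size 3), [xyx³] (size 6), [yx³] (size 8).
Class equation: 1 + 6 + 3 + 6 + 8 = 24 = |G|. So G has 5 conjugacy classes.

Answer: 5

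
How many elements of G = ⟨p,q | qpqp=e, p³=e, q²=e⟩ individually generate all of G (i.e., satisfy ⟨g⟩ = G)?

⟨g⟩ = G would require ord(g) = |G| = 6, but the maximum element order in G is 3 < 6. So G is not cyclic and no single element generates it: the count is 0.

Answer: 0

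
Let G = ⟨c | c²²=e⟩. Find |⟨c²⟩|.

|⟨c²⟩| equals the order of c². Compute successive powers until reaching e:
  (c²)¹ = c², (c²)² = c⁴, (c²)³ = c⁶, (c²)⁴ = c⁸, (c²)⁵ = c¹⁰, (c²)⁶ = c¹², (c²)⁷ = c¹⁴, (c²)⁸ = c¹⁶, (c²)⁹ = c¹⁸, (c²)¹⁰ = c²⁰, (c²)¹¹ = e.
The smallest positive k with (c²)ᵏ = e is 11, so |⟨c²⟩| = 11.

Answer: 11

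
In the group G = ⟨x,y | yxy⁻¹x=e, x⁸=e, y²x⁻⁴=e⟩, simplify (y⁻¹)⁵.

Compute successive powers of (y⁻¹), reducing at each step:
  (y⁻¹)²: (y⁻¹) · y⁻¹ = x⁴
  (y⁻¹)³: (x⁴) · y⁻¹ = y
  (y⁻¹)⁴: y · y⁻¹ = e
  (y⁻¹)⁵: e · y⁻¹ = y⁻¹

Answer: y⁻¹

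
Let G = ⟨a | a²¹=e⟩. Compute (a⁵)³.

Compute successive powers of (a⁵), reducing at each step:
  (a⁵)²: (a⁵) · a⁵ = a¹⁰
  (a⁵)³: (a¹⁰) · a⁵ = a¹⁵

Answer: a¹⁵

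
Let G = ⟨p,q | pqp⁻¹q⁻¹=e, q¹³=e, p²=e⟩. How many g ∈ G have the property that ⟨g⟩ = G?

G is cyclic of order 26. An element generates G iff its order is 26, and a cyclic group of order 26 has exactly φ(26) = 12 such elements.

Answer: 12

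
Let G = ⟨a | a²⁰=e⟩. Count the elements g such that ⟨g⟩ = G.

G is cyclic of order 20. An element generates G iff its order is 20, and a cyclic group of order 20 has exactly φ(20) = 8 such elements.

Answer: 8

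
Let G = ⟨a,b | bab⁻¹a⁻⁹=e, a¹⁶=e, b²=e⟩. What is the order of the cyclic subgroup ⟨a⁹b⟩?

|⟨a⁹b⟩| equals the order of a⁹b. Compute successive powers until reaching e:
  (a⁹b)¹ = a⁹b, (a⁹b)² = a¹⁰, (a⁹b)³ = a³b, (a⁹b)⁴ = a⁴, (a⁹b)⁵ = a¹³b, (a⁹b)⁶ = a¹⁴, (a⁹b)⁷ = a⁷b, (a⁹b)⁸ = a⁸, (a⁹b)⁹ = ab, (a⁹b)¹⁰ = a², (a⁹b)¹¹ = a¹¹b, (a⁹b)¹² = a¹², (a⁹b)¹³ = a⁵b, (a⁹b)¹⁴ = a⁶, (a⁹b)¹⁵ = a¹⁵b, (a⁹b)¹⁶ = e.
The smallest positive k with (a⁹b)ᵏ = e is 16, so |⟨a⁹b⟩| = 16.

Answer: 16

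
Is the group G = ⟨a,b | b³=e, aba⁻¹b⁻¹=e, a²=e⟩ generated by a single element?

|G| = 6. The element ab has order 6 (its powers give 6 distinct elements), so ⟨ab⟩ = G and G is cyclic.

Answer: Yes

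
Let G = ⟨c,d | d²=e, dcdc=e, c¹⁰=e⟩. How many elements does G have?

Enumerate words in the generators, reducing via the relations: the distinct elements are
  {c, d, e, cd, c², c³, c⁴, c⁵, c⁶, c⁷, c⁸, c⁹, c²d, c³d, c⁴d, c⁵d, c⁶d, c⁷d, c⁸d, c⁹d}.
No further products give new elements, so |G| = 20.

Answer: 20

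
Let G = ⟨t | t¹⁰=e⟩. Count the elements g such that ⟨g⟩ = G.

G is cyclic of order 10. An element generates G iff its order is 10, and a cyclic group of order 10 has exactly φ(10) = 4 such elements.

Answer: 4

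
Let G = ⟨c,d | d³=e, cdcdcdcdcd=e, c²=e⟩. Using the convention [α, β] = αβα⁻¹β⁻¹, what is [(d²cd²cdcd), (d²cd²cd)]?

[(d²cd²cdcd), (d²cd²cd)] = (d²cd²cdcd)·(d²cd²cd)·(d²cd²cdcd)⁻¹·(d²cd²cd)⁻¹.
  (d²cd²cdcd) · (d²cd²cd) = d²c
  (d²c) · (d²cd²cdcd) = cdcd²cd
  (cdcd²cd) · (d²cdcd) = cd²

Answer: cd²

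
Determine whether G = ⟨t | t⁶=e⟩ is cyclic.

|G| = 6. The element t has order 6 (its powers give 6 distinct elements), so ⟨t⟩ = G and G is cyclic.

Answer: Yes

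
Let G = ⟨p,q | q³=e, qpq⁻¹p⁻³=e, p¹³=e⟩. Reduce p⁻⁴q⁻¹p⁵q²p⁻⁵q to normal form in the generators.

Multiply left to right, reducing at each step:
  (p⁹) · q⁻¹ = p⁹q²
  (p⁹q²) · p⁵ = p²q²
  (p²q²) · q² = p²q
  (p²q) · p⁻⁵ = q
  q · q = q²

Answer: q²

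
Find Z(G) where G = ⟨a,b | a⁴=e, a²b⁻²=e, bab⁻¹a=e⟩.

An element z ∈ Z(G) iff z commutes with every generator.
For example a² is central: (a²)·a = a³ = a·(a²); (a²)·b = b⁻¹ = b·(a²).
Whereas a ∉ Z(G) since a·b = ab ≠ ab⁻¹ = b·a.
Checking each of the 8 elements this way gives Z(G) = {e, a²}, of order 2.

Answer: {e, a²}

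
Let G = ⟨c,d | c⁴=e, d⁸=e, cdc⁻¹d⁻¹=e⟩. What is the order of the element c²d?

Compute successive powers until reaching e:
  (c²d)¹ = c²d, (c²d)² = d², (c²d)³ = c²d³, (c²d)⁴ = d⁴, (c²d)⁵ = c²d⁵, (c²d)⁶ = d⁶, (c²d)⁷ = c²d⁷, (c²d)⁸ = e.
The smallest positive k with (c²d)ᵏ = e is 8.

Answer: 8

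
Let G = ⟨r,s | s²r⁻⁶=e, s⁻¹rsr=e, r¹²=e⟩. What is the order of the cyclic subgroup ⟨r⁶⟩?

|⟨r⁶⟩| equals the order of r⁶. Compute successive powers until reaching e:
  (r⁶)¹ = r⁶, (r⁶)² = e.
The smallest positive k with (r⁶)ᵏ = e is 2, so |⟨r⁶⟩| = 2.

Answer: 2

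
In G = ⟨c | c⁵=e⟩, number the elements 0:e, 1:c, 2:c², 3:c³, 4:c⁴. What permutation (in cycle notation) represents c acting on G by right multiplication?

(0 1 2 3 4)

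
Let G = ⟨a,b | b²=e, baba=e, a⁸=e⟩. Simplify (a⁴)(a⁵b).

Compute (a⁴) · (a⁵b) by multiplying left to right and reducing via the relations at each step:
  (a⁴) · a⁵ = a
  a · b = ab

Answer: ab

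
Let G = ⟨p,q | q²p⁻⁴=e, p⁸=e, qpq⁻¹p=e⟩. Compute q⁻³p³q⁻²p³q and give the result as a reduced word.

Multiply left to right, reducing at each step:
  q · p³ = pq⁻¹
  (pq⁻¹) · q⁻² = pq
  (pq) · p³ = p²q⁻¹
  (p²q⁻¹) · q = p²

Answer: p²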